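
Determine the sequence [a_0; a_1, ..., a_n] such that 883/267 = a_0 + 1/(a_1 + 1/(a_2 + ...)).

[3; 3, 3, 1, 9, 2]

Run the Euclidean algorithm on 883 and 267; the successive quotients are the partial quotients a_0, a_1, ... (each step inverts the fractional part left over by the previous one):
  883 = 3*267 + 82, so a_0 = 3.
  267 = 3*82 + 21, so a_1 = 3.
  82 = 3*21 + 19, so a_2 = 3.
  21 = 1*19 + 2, so a_3 = 1.
  19 = 9*2 + 1, so a_4 = 9.
  2 = 2*1 + 0, so a_5 = 2.
The remainder reaches 0 after 6 divisions, so the expansion has 6 partial quotients, read off in order.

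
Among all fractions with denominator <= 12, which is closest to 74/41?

9/5

Expand x = 74/41 as a continued fraction with the Euclidean algorithm:
  74 = 1*41 + 33, so a_0 = 1.
  41 = 1*33 + 8, so a_1 = 1.
  33 = 4*8 + 1, so a_2 = 4.
  8 = 8*1 + 0, so a_3 = 8.
so x = [1; 1, 4, 8].
Convergents (p_i = a_i*p_{i-1} + p_{i-2}, q_i = a_i*q_{i-1} + q_{i-2} with p_{-2}=0, p_{-1}=1, q_{-2}=1, q_{-1}=0), until the denominator exceeds 12:
  i=0: a_0=1, p_0 = 1*1 + 0 = 1, q_0 = 1*0 + 1 = 1.
  i=1: a_1=1, p_1 = 1*1 + 1 = 2, q_1 = 1*1 + 0 = 1.
  i=2: a_2=4, p_2 = 4*2 + 1 = 9, q_2 = 4*1 + 1 = 5.
  i=3: a_3=8, p_3 = 8*9 + 2 = 74, q_3 = 8*5 + 1 = 41.
q_3 = 41 > 12, so the last convergent with denominator <= 12 is p_2/q_2 = 9/5.
The closest fraction with denominator <= 12 is either p_2/q_2 or the intermediate fraction (k*p_2 + p_1)/(k*q_2 + q_1) with the largest k >= 1 whose denominator stays <= 12; these approach x as k grows, and every other convergent or intermediate fraction in range is farther away.
Largest k: floor((12 - q_1)/q_2) = floor((12 - 1)/5) = 2.
That gives (2*9 + 2)/(2*5 + 1) = 20/11.
Compare the errors: |x - 9/5| = |74*5 - 9*41|/(41*5) = 1/205, and |x - 20/11| = |74*11 - 20*41|/(41*11) = 6/451.
Cross-multiplying, 1*451 = 451 < 1230 = 6*205, so 1/205 is smaller: the convergent 9/5 is closer to x than 20/11.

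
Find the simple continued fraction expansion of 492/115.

Run the Euclidean algorithm on 492 and 115; the successive quotients are the partial quotients a_0, a_1, ... (each step inverts the fractional part left over by the previous one):
  492 = 4*115 + 32, so a_0 = 4.
  115 = 3*32 + 19, so a_1 = 3.
  32 = 1*19 + 13, so a_2 = 1.
  19 = 1*13 + 6, so a_3 = 1.
  13 = 2*6 + 1, so a_4 = 2.
  6 = 6*1 + 0, so a_5 = 6.
The remainder reaches 0 after 6 divisions, so the expansion has 6 partial quotients, read off in order.

[4; 3, 1, 1, 2, 6]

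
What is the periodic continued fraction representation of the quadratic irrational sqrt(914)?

Write x_i = (sqrt(914) + m_i)/d_i with (m_0, d_0) = (0, 1). a_0 = floor(sqrt(914)) = 30, since 30^2 = 900 <= 914 < 961 = 31^2.
Iterate m_{i+1} = d_i*a_i - m_i, d_{i+1} = (914 - m_{i+1}^2)/d_i, a_{i+1} = floor((a_0 + m_{i+1})/d_{i+1}):
  m_1 = 1*30 - 0 = 30, d_1 = (914 - 30^2)/1 = 14/1 = 14, a_1 = floor((30 + 30)/14) = 4.
  m_2 = 14*4 - 30 = 26, d_2 = (914 - 26^2)/14 = 238/14 = 17, a_2 = floor((30 + 26)/17) = 3.
  m_3 = 17*3 - 26 = 25, d_3 = (914 - 25^2)/17 = 289/17 = 17, a_3 = floor((30 + 25)/17) = 3.
  m_4 = 17*3 - 25 = 26, d_4 = (914 - 26^2)/17 = 238/17 = 14, a_4 = floor((30 + 26)/14) = 4.
  m_5 = 14*4 - 26 = 30, d_5 = (914 - 30^2)/14 = 14/14 = 1, a_5 = floor((30 + 30)/1) = 60.
  m_6 = 1*60 - 30 = 30, d_6 = (914 - 30^2)/1 = 14/1 = 14: (m_6, d_6) = (m_1, d_1) = (30, 14), so from here the quotients repeat a_1, ..., a_5; the period length is 5.
Hence the expansion of sqrt(914) is a_0 = 30 followed by the repeating block 4, 3, 3, 4, 60 (period 5).

[30; (4, 3, 3, 4, 60)]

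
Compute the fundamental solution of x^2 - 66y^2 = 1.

(x, y) = (65, 8)

First expand sqrt(66) as a continued fraction. With x_i = (sqrt(66) + m_i)/d_i and (m_0, d_0) = (0, 1): a_0 = floor(sqrt(66)) = 8, since 8^2 = 64 <= 66 < 81 = 9^2.
Iterate m_{i+1} = d_i*a_i - m_i, d_{i+1} = (66 - m_{i+1}^2)/d_i, a_{i+1} = floor((a_0 + m_{i+1})/d_{i+1}):
  m_1 = 1*8 - 0 = 8, d_1 = (66 - 8^2)/1 = 2/1 = 2, a_1 = floor((8 + 8)/2) = 8.
  m_2 = 2*8 - 8 = 8, d_2 = (66 - 8^2)/2 = 2/2 = 1, a_2 = floor((8 + 8)/1) = 16.
  m_3 = 1*16 - 8 = 8, d_3 = (66 - 8^2)/1 = 2/1 = 2: (m_3, d_3) = (m_1, d_1) = (8, 2), so from here the quotients repeat a_1, a_2; the period length is 2.
So sqrt(66) = [8; (8, 16)] with period length k = 2.
k is even, so the fundamental solution of x^2 - 66y^2 = 1 is (p_{k-1}, q_{k-1}) = (p_1, q_1); compute convergents through index 1.
Convergents (p_i = a_i*p_{i-1} + p_{i-2}, q_i = a_i*q_{i-1} + q_{i-2} with p_{-2}=0, p_{-1}=1, q_{-2}=1, q_{-1}=0):
  i=0: a_0=8, p_0 = 8*1 + 0 = 8, q_0 = 8*0 + 1 = 1.
  i=1: a_1=8, p_1 = 8*8 + 1 = 65, q_1 = 8*1 + 0 = 8.
Check: 65^2 - 66*8^2 = 4225 - 4224 = 1, so (x, y) = (65, 8) solves the equation, and by the theorem it is the least positive solution.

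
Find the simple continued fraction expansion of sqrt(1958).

[44; (4, 88)]

Write x_i = (sqrt(1958) + m_i)/d_i with (m_0, d_0) = (0, 1). a_0 = floor(sqrt(1958)) = 44, since 44^2 = 1936 <= 1958 < 2025 = 45^2.
Iterate m_{i+1} = d_i*a_i - m_i, d_{i+1} = (1958 - m_{i+1}^2)/d_i, a_{i+1} = floor((a_0 + m_{i+1})/d_{i+1}):
  m_1 = 1*44 - 0 = 44, d_1 = (1958 - 44^2)/1 = 22/1 = 22, a_1 = floor((44 + 44)/22) = 4.
  m_2 = 22*4 - 44 = 44, d_2 = (1958 - 44^2)/22 = 22/22 = 1, a_2 = floor((44 + 44)/1) = 88.
  m_3 = 1*88 - 44 = 44, d_3 = (1958 - 44^2)/1 = 22/1 = 22: (m_3, d_3) = (m_1, d_1) = (44, 22), so from here the quotients repeat a_1, a_2; the period length is 2.
Hence the expansion of sqrt(1958) is a_0 = 44 followed by the repeating block 4, 88 (period 2).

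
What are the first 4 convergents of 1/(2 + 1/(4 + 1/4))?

0/1, 1/2, 4/9, 17/38

Using the convergent recurrence p_i = a_i*p_{i-1} + p_{i-2}, q_i = a_i*q_{i-1} + q_{i-2} with p_{-2}=0, p_{-1}=1, q_{-2}=1, q_{-1}=0:
  i=0: a_0=0, p_0 = 0*1 + 0 = 0, q_0 = 0*0 + 1 = 1.
  i=1: a_1=2, p_1 = 2*0 + 1 = 1, q_1 = 2*1 + 0 = 2.
  i=2: a_2=4, p_2 = 4*1 + 0 = 4, q_2 = 4*2 + 1 = 9.
  i=3: a_3=4, p_3 = 4*4 + 1 = 17, q_3 = 4*9 + 2 = 38.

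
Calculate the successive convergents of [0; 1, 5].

0/1, 1/1, 5/6

Using the convergent recurrence p_i = a_i*p_{i-1} + p_{i-2}, q_i = a_i*q_{i-1} + q_{i-2} with p_{-2}=0, p_{-1}=1, q_{-2}=1, q_{-1}=0:
  i=0: a_0=0, p_0 = 0*1 + 0 = 0, q_0 = 0*0 + 1 = 1.
  i=1: a_1=1, p_1 = 1*0 + 1 = 1, q_1 = 1*1 + 0 = 1.
  i=2: a_2=5, p_2 = 5*1 + 0 = 5, q_2 = 5*1 + 1 = 6.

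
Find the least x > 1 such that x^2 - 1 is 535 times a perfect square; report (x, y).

(x, y) = (1618804, 69987)

First expand sqrt(535) as a continued fraction. With x_i = (sqrt(535) + m_i)/d_i and (m_0, d_0) = (0, 1): a_0 = floor(sqrt(535)) = 23, since 23^2 = 529 <= 535 < 576 = 24^2.
Iterate m_{i+1} = d_i*a_i - m_i, d_{i+1} = (535 - m_{i+1}^2)/d_i, a_{i+1} = floor((a_0 + m_{i+1})/d_{i+1}):
  m_1 = 1*23 - 0 = 23, d_1 = (535 - 23^2)/1 = 6/1 = 6, a_1 = floor((23 + 23)/6) = 7.
  m_2 = 6*7 - 23 = 19, d_2 = (535 - 19^2)/6 = 174/6 = 29, a_2 = floor((23 + 19)/29) = 1.
  m_3 = 29*1 - 19 = 10, d_3 = (535 - 10^2)/29 = 435/29 = 15, a_3 = floor((23 + 10)/15) = 2.
  m_4 = 15*2 - 10 = 20, d_4 = (535 - 20^2)/15 = 135/15 = 9, a_4 = floor((23 + 20)/9) = 4.
  m_5 = 9*4 - 20 = 16, d_5 = (535 - 16^2)/9 = 279/9 = 31, a_5 = floor((23 + 16)/31) = 1.
  m_6 = 31*1 - 16 = 15, d_6 = (535 - 15^2)/31 = 310/31 = 10, a_6 = floor((23 + 15)/10) = 3.
  m_7 = 10*3 - 15 = 15, d_7 = (535 - 15^2)/10 = 310/10 = 31, a_7 = floor((23 + 15)/31) = 1.
  m_8 = 31*1 - 15 = 16, d_8 = (535 - 16^2)/31 = 279/31 = 9, a_8 = floor((23 + 16)/9) = 4.
  m_9 = 9*4 - 16 = 20, d_9 = (535 - 20^2)/9 = 135/9 = 15, a_9 = floor((23 + 20)/15) = 2.
  m_10 = 15*2 - 20 = 10, d_10 = (535 - 10^2)/15 = 435/15 = 29, a_10 = floor((23 + 10)/29) = 1.
  m_11 = 29*1 - 10 = 19, d_11 = (535 - 19^2)/29 = 174/29 = 6, a_11 = floor((23 + 19)/6) = 7.
  m_12 = 6*7 - 19 = 23, d_12 = (535 - 23^2)/6 = 6/6 = 1, a_12 = floor((23 + 23)/1) = 46.
  m_13 = 1*46 - 23 = 23, d_13 = (535 - 23^2)/1 = 6/1 = 6: (m_13, d_13) = (m_1, d_1) = (23, 6), so from here the quotients repeat a_1, ..., a_12; the period length is 12.
So sqrt(535) = [23; (7, 1, 2, 4, 1, 3, 1, 4, 2, 1, 7, 46)] with period length k = 12.
k is even, so the fundamental solution of x^2 - 535y^2 = 1 is (p_{k-1}, q_{k-1}) = (p_11, q_11); compute convergents through index 11.
Convergents (p_i = a_i*p_{i-1} + p_{i-2}, q_i = a_i*q_{i-1} + q_{i-2} with p_{-2}=0, p_{-1}=1, q_{-2}=1, q_{-1}=0):
  i=0: a_0=23, p_0 = 23*1 + 0 = 23, q_0 = 23*0 + 1 = 1.
  i=1: a_1=7, p_1 = 7*23 + 1 = 162, q_1 = 7*1 + 0 = 7.
  i=2: a_2=1, p_2 = 1*162 + 23 = 185, q_2 = 1*7 + 1 = 8.
  i=3: a_3=2, p_3 = 2*185 + 162 = 532, q_3 = 2*8 + 7 = 23.
  i=4: a_4=4, p_4 = 4*532 + 185 = 2313, q_4 = 4*23 + 8 = 100.
  i=5: a_5=1, p_5 = 1*2313 + 532 = 2845, q_5 = 1*100 + 23 = 123.
  i=6: a_6=3, p_6 = 3*2845 + 2313 = 10848, q_6 = 3*123 + 100 = 469.
  i=7: a_7=1, p_7 = 1*10848 + 2845 = 13693, q_7 = 1*469 + 123 = 592.
  i=8: a_8=4, p_8 = 4*13693 + 10848 = 65620, q_8 = 4*592 + 469 = 2837.
  i=9: a_9=2, p_9 = 2*65620 + 13693 = 144933, q_9 = 2*2837 + 592 = 6266.
  i=10: a_10=1, p_10 = 1*144933 + 65620 = 210553, q_10 = 1*6266 + 2837 = 9103.
  i=11: a_11=7, p_11 = 7*210553 + 144933 = 1618804, q_11 = 7*9103 + 6266 = 69987.
Check: 1618804^2 - 535*69987^2 = 2620526390416 - 2620526390415 = 1, so (x, y) = (1618804, 69987) solves the equation, and by the theorem it is the least positive solution.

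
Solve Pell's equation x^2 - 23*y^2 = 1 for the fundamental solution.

First expand sqrt(23) as a continued fraction. With x_i = (sqrt(23) + m_i)/d_i and (m_0, d_0) = (0, 1): a_0 = floor(sqrt(23)) = 4, since 4^2 = 16 <= 23 < 25 = 5^2.
Iterate m_{i+1} = d_i*a_i - m_i, d_{i+1} = (23 - m_{i+1}^2)/d_i, a_{i+1} = floor((a_0 + m_{i+1})/d_{i+1}):
  m_1 = 1*4 - 0 = 4, d_1 = (23 - 4^2)/1 = 7/1 = 7, a_1 = floor((4 + 4)/7) = 1.
  m_2 = 7*1 - 4 = 3, d_2 = (23 - 3^2)/7 = 14/7 = 2, a_2 = floor((4 + 3)/2) = 3.
  m_3 = 2*3 - 3 = 3, d_3 = (23 - 3^2)/2 = 14/2 = 7, a_3 = floor((4 + 3)/7) = 1.
  m_4 = 7*1 - 3 = 4, d_4 = (23 - 4^2)/7 = 7/7 = 1, a_4 = floor((4 + 4)/1) = 8.
  m_5 = 1*8 - 4 = 4, d_5 = (23 - 4^2)/1 = 7/1 = 7: (m_5, d_5) = (m_1, d_1) = (4, 7), so from here the quotients repeat a_1, ..., a_4; the period length is 4.
So sqrt(23) = [4; (1, 3, 1, 8)] with period length k = 4.
k is even, so the fundamental solution of x^2 - 23y^2 = 1 is (p_{k-1}, q_{k-1}) = (p_3, q_3); compute convergents through index 3.
Convergents (p_i = a_i*p_{i-1} + p_{i-2}, q_i = a_i*q_{i-1} + q_{i-2} with p_{-2}=0, p_{-1}=1, q_{-2}=1, q_{-1}=0):
  i=0: a_0=4, p_0 = 4*1 + 0 = 4, q_0 = 4*0 + 1 = 1.
  i=1: a_1=1, p_1 = 1*4 + 1 = 5, q_1 = 1*1 + 0 = 1.
  i=2: a_2=3, p_2 = 3*5 + 4 = 19, q_2 = 3*1 + 1 = 4.
  i=3: a_3=1, p_3 = 1*19 + 5 = 24, q_3 = 1*4 + 1 = 5.
Check: 24^2 - 23*5^2 = 576 - 575 = 1, so (x, y) = (24, 5) solves the equation, and by the theorem it is the least positive solution.

(x, y) = (24, 5)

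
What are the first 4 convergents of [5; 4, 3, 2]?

Using the convergent recurrence p_i = a_i*p_{i-1} + p_{i-2}, q_i = a_i*q_{i-1} + q_{i-2} with p_{-2}=0, p_{-1}=1, q_{-2}=1, q_{-1}=0:
  i=0: a_0=5, p_0 = 5*1 + 0 = 5, q_0 = 5*0 + 1 = 1.
  i=1: a_1=4, p_1 = 4*5 + 1 = 21, q_1 = 4*1 + 0 = 4.
  i=2: a_2=3, p_2 = 3*21 + 5 = 68, q_2 = 3*4 + 1 = 13.
  i=3: a_3=2, p_3 = 2*68 + 21 = 157, q_3 = 2*13 + 4 = 30.

5/1, 21/4, 68/13, 157/30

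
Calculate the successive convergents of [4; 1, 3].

Using the convergent recurrence p_i = a_i*p_{i-1} + p_{i-2}, q_i = a_i*q_{i-1} + q_{i-2} with p_{-2}=0, p_{-1}=1, q_{-2}=1, q_{-1}=0:
  i=0: a_0=4, p_0 = 4*1 + 0 = 4, q_0 = 4*0 + 1 = 1.
  i=1: a_1=1, p_1 = 1*4 + 1 = 5, q_1 = 1*1 + 0 = 1.
  i=2: a_2=3, p_2 = 3*5 + 4 = 19, q_2 = 3*1 + 1 = 4.

4/1, 5/1, 19/4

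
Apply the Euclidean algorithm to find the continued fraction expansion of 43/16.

[2; 1, 2, 5]

Run the Euclidean algorithm on 43 and 16; the successive quotients are the partial quotients a_0, a_1, ... (each step inverts the fractional part left over by the previous one):
  43 = 2*16 + 11, so a_0 = 2.
  16 = 1*11 + 5, so a_1 = 1.
  11 = 2*5 + 1, so a_2 = 2.
  5 = 5*1 + 0, so a_3 = 5.
The remainder reaches 0 after 4 divisions, so the expansion has 4 partial quotients, read off in order.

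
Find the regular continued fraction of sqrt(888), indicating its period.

Write x_i = (sqrt(888) + m_i)/d_i with (m_0, d_0) = (0, 1). a_0 = floor(sqrt(888)) = 29, since 29^2 = 841 <= 888 < 900 = 30^2.
Iterate m_{i+1} = d_i*a_i - m_i, d_{i+1} = (888 - m_{i+1}^2)/d_i, a_{i+1} = floor((a_0 + m_{i+1})/d_{i+1}):
  m_1 = 1*29 - 0 = 29, d_1 = (888 - 29^2)/1 = 47/1 = 47, a_1 = floor((29 + 29)/47) = 1.
  m_2 = 47*1 - 29 = 18, d_2 = (888 - 18^2)/47 = 564/47 = 12, a_2 = floor((29 + 18)/12) = 3.
  m_3 = 12*3 - 18 = 18, d_3 = (888 - 18^2)/12 = 564/12 = 47, a_3 = floor((29 + 18)/47) = 1.
  m_4 = 47*1 - 18 = 29, d_4 = (888 - 29^2)/47 = 47/47 = 1, a_4 = floor((29 + 29)/1) = 58.
  m_5 = 1*58 - 29 = 29, d_5 = (888 - 29^2)/1 = 47/1 = 47: (m_5, d_5) = (m_1, d_1) = (29, 47), so from here the quotients repeat a_1, ..., a_4; the period length is 4.
Hence the expansion of sqrt(888) is a_0 = 29 followed by the repeating block 1, 3, 1, 58 (period 4).

[29; (1, 3, 1, 58)]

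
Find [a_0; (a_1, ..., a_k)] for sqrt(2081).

Write x_i = (sqrt(2081) + m_i)/d_i with (m_0, d_0) = (0, 1). a_0 = floor(sqrt(2081)) = 45, since 45^2 = 2025 <= 2081 < 2116 = 46^2.
Iterate m_{i+1} = d_i*a_i - m_i, d_{i+1} = (2081 - m_{i+1}^2)/d_i, a_{i+1} = floor((a_0 + m_{i+1})/d_{i+1}):
  m_1 = 1*45 - 0 = 45, d_1 = (2081 - 45^2)/1 = 56/1 = 56, a_1 = floor((45 + 45)/56) = 1.
  m_2 = 56*1 - 45 = 11, d_2 = (2081 - 11^2)/56 = 1960/56 = 35, a_2 = floor((45 + 11)/35) = 1.
  m_3 = 35*1 - 11 = 24, d_3 = (2081 - 24^2)/35 = 1505/35 = 43, a_3 = floor((45 + 24)/43) = 1.
  m_4 = 43*1 - 24 = 19, d_4 = (2081 - 19^2)/43 = 1720/43 = 40, a_4 = floor((45 + 19)/40) = 1.
  m_5 = 40*1 - 19 = 21, d_5 = (2081 - 21^2)/40 = 1640/40 = 41, a_5 = floor((45 + 21)/41) = 1.
  m_6 = 41*1 - 21 = 20, d_6 = (2081 - 20^2)/41 = 1681/41 = 41, a_6 = floor((45 + 20)/41) = 1.
  m_7 = 41*1 - 20 = 21, d_7 = (2081 - 21^2)/41 = 1640/41 = 40, a_7 = floor((45 + 21)/40) = 1.
  m_8 = 40*1 - 21 = 19, d_8 = (2081 - 19^2)/40 = 1720/40 = 43, a_8 = floor((45 + 19)/43) = 1.
  m_9 = 43*1 - 19 = 24, d_9 = (2081 - 24^2)/43 = 1505/43 = 35, a_9 = floor((45 + 24)/35) = 1.
  m_10 = 35*1 - 24 = 11, d_10 = (2081 - 11^2)/35 = 1960/35 = 56, a_10 = floor((45 + 11)/56) = 1.
  m_11 = 56*1 - 11 = 45, d_11 = (2081 - 45^2)/56 = 56/56 = 1, a_11 = floor((45 + 45)/1) = 90.
  m_12 = 1*90 - 45 = 45, d_12 = (2081 - 45^2)/1 = 56/1 = 56: (m_12, d_12) = (m_1, d_1) = (45, 56), so from here the quotients repeat a_1, ..., a_11; the period length is 11.
Hence the expansion of sqrt(2081) is a_0 = 45 followed by the repeating block 1, 1, 1, 1, 1, 1, 1, 1, 1, 1, 90 (period 11).

[45; (1, 1, 1, 1, 1, 1, 1, 1, 1, 1, 90)]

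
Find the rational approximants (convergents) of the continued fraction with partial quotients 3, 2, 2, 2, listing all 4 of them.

3/1, 7/2, 17/5, 41/12

Using the convergent recurrence p_i = a_i*p_{i-1} + p_{i-2}, q_i = a_i*q_{i-1} + q_{i-2} with p_{-2}=0, p_{-1}=1, q_{-2}=1, q_{-1}=0:
  i=0: a_0=3, p_0 = 3*1 + 0 = 3, q_0 = 3*0 + 1 = 1.
  i=1: a_1=2, p_1 = 2*3 + 1 = 7, q_1 = 2*1 + 0 = 2.
  i=2: a_2=2, p_2 = 2*7 + 3 = 17, q_2 = 2*2 + 1 = 5.
  i=3: a_3=2, p_3 = 2*17 + 7 = 41, q_3 = 2*5 + 2 = 12.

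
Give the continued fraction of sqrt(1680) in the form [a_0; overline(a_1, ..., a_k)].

[40; overline(1, 80)]

Write x_i = (sqrt(1680) + m_i)/d_i with (m_0, d_0) = (0, 1). a_0 = floor(sqrt(1680)) = 40, since 40^2 = 1600 <= 1680 < 1681 = 41^2.
Iterate m_{i+1} = d_i*a_i - m_i, d_{i+1} = (1680 - m_{i+1}^2)/d_i, a_{i+1} = floor((a_0 + m_{i+1})/d_{i+1}):
  m_1 = 1*40 - 0 = 40, d_1 = (1680 - 40^2)/1 = 80/1 = 80, a_1 = floor((40 + 40)/80) = 1.
  m_2 = 80*1 - 40 = 40, d_2 = (1680 - 40^2)/80 = 80/80 = 1, a_2 = floor((40 + 40)/1) = 80.
  m_3 = 1*80 - 40 = 40, d_3 = (1680 - 40^2)/1 = 80/1 = 80: (m_3, d_3) = (m_1, d_1) = (40, 80), so from here the quotients repeat a_1, a_2; the period length is 2.
Hence the expansion of sqrt(1680) is a_0 = 40 followed by the repeating block 1, 80 (period 2).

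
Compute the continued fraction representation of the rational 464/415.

[1; 8, 2, 7, 1, 2]

Run the Euclidean algorithm on 464 and 415; the successive quotients are the partial quotients a_0, a_1, ... (each step inverts the fractional part left over by the previous one):
  464 = 1*415 + 49, so a_0 = 1.
  415 = 8*49 + 23, so a_1 = 8.
  49 = 2*23 + 3, so a_2 = 2.
  23 = 7*3 + 2, so a_3 = 7.
  3 = 1*2 + 1, so a_4 = 1.
  2 = 2*1 + 0, so a_5 = 2.
The remainder reaches 0 after 6 divisions, so the expansion has 6 partial quotients, read off in order.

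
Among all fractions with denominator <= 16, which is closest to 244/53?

Expand x = 244/53 as a continued fraction with the Euclidean algorithm:
  244 = 4*53 + 32, so a_0 = 4.
  53 = 1*32 + 21, so a_1 = 1.
  32 = 1*21 + 11, so a_2 = 1.
  21 = 1*11 + 10, so a_3 = 1.
  11 = 1*10 + 1, so a_4 = 1.
  10 = 10*1 + 0, so a_5 = 10.
so x = [4; 1, 1, 1, 1, 10].
Convergents (p_i = a_i*p_{i-1} + p_{i-2}, q_i = a_i*q_{i-1} + q_{i-2} with p_{-2}=0, p_{-1}=1, q_{-2}=1, q_{-1}=0), until the denominator exceeds 16:
  i=0: a_0=4, p_0 = 4*1 + 0 = 4, q_0 = 4*0 + 1 = 1.
  i=1: a_1=1, p_1 = 1*4 + 1 = 5, q_1 = 1*1 + 0 = 1.
  i=2: a_2=1, p_2 = 1*5 + 4 = 9, q_2 = 1*1 + 1 = 2.
  i=3: a_3=1, p_3 = 1*9 + 5 = 14, q_3 = 1*2 + 1 = 3.
  i=4: a_4=1, p_4 = 1*14 + 9 = 23, q_4 = 1*3 + 2 = 5.
  i=5: a_5=10, p_5 = 10*23 + 14 = 244, q_5 = 10*5 + 3 = 53.
q_5 = 53 > 16, so the last convergent with denominator <= 16 is p_4/q_4 = 23/5.
The closest fraction with denominator <= 16 is either p_4/q_4 or the intermediate fraction (k*p_4 + p_3)/(k*q_4 + q_3) with the largest k >= 1 whose denominator stays <= 16; these approach x as k grows, and every other convergent or intermediate fraction in range is farther away.
Largest k: floor((16 - q_3)/q_4) = floor((16 - 3)/5) = 2.
That gives (2*23 + 14)/(2*5 + 3) = 60/13.
Compare the errors: |x - 23/5| = |244*5 - 23*53|/(53*5) = 1/265, and |x - 60/13| = |244*13 - 60*53|/(53*13) = 8/689.
Cross-multiplying, 1*689 = 689 < 2120 = 8*265, so 1/265 is smaller: the convergent 23/5 is closer to x than 60/13.

23/5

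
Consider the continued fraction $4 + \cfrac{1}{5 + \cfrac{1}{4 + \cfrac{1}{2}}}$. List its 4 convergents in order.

4/1, 21/5, 88/21, 197/47

Using the convergent recurrence p_i = a_i*p_{i-1} + p_{i-2}, q_i = a_i*q_{i-1} + q_{i-2} with p_{-2}=0, p_{-1}=1, q_{-2}=1, q_{-1}=0:
  i=0: a_0=4, p_0 = 4*1 + 0 = 4, q_0 = 4*0 + 1 = 1.
  i=1: a_1=5, p_1 = 5*4 + 1 = 21, q_1 = 5*1 + 0 = 5.
  i=2: a_2=4, p_2 = 4*21 + 4 = 88, q_2 = 4*5 + 1 = 21.
  i=3: a_3=2, p_3 = 2*88 + 21 = 197, q_3 = 2*21 + 5 = 47.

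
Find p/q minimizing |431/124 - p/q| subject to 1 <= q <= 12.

Expand x = 431/124 as a continued fraction with the Euclidean algorithm:
  431 = 3*124 + 59, so a_0 = 3.
  124 = 2*59 + 6, so a_1 = 2.
  59 = 9*6 + 5, so a_2 = 9.
  6 = 1*5 + 1, so a_3 = 1.
  5 = 5*1 + 0, so a_4 = 5.
so x = [3; 2, 9, 1, 5].
Convergents (p_i = a_i*p_{i-1} + p_{i-2}, q_i = a_i*q_{i-1} + q_{i-2} with p_{-2}=0, p_{-1}=1, q_{-2}=1, q_{-1}=0), until the denominator exceeds 12:
  i=0: a_0=3, p_0 = 3*1 + 0 = 3, q_0 = 3*0 + 1 = 1.
  i=1: a_1=2, p_1 = 2*3 + 1 = 7, q_1 = 2*1 + 0 = 2.
  i=2: a_2=9, p_2 = 9*7 + 3 = 66, q_2 = 9*2 + 1 = 19.
q_2 = 19 > 12, so the last convergent with denominator <= 12 is p_1/q_1 = 7/2.
The closest fraction with denominator <= 12 is either p_1/q_1 or the intermediate fraction (k*p_1 + p_0)/(k*q_1 + q_0) with the largest k >= 1 whose denominator stays <= 12; these approach x as k grows, and every other convergent or intermediate fraction in range is farther away.
Largest k: floor((12 - q_0)/q_1) = floor((12 - 1)/2) = 5.
That gives (5*7 + 3)/(5*2 + 1) = 38/11.
Compare the errors: |x - 7/2| = |431*2 - 7*124|/(124*2) = 6/248, and |x - 38/11| = |431*11 - 38*124|/(124*11) = 29/1364.
Cross-multiplying, 29*248 = 7192 < 8184 = 6*1364, so 29/1364 is smaller: the intermediate fraction 38/11 is closer to x than 7/2.

38/11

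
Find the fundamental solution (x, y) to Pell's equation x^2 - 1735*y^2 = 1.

(x, y) = (3124, 75)

First expand sqrt(1735) as a continued fraction. With x_i = (sqrt(1735) + m_i)/d_i and (m_0, d_0) = (0, 1): a_0 = floor(sqrt(1735)) = 41, since 41^2 = 1681 <= 1735 < 1764 = 42^2.
Iterate m_{i+1} = d_i*a_i - m_i, d_{i+1} = (1735 - m_{i+1}^2)/d_i, a_{i+1} = floor((a_0 + m_{i+1})/d_{i+1}):
  m_1 = 1*41 - 0 = 41, d_1 = (1735 - 41^2)/1 = 54/1 = 54, a_1 = floor((41 + 41)/54) = 1.
  m_2 = 54*1 - 41 = 13, d_2 = (1735 - 13^2)/54 = 1566/54 = 29, a_2 = floor((41 + 13)/29) = 1.
  m_3 = 29*1 - 13 = 16, d_3 = (1735 - 16^2)/29 = 1479/29 = 51, a_3 = floor((41 + 16)/51) = 1.
  m_4 = 51*1 - 16 = 35, d_4 = (1735 - 35^2)/51 = 510/51 = 10, a_4 = floor((41 + 35)/10) = 7.
  m_5 = 10*7 - 35 = 35, d_5 = (1735 - 35^2)/10 = 510/10 = 51, a_5 = floor((41 + 35)/51) = 1.
  m_6 = 51*1 - 35 = 16, d_6 = (1735 - 16^2)/51 = 1479/51 = 29, a_6 = floor((41 + 16)/29) = 1.
  m_7 = 29*1 - 16 = 13, d_7 = (1735 - 13^2)/29 = 1566/29 = 54, a_7 = floor((41 + 13)/54) = 1.
  m_8 = 54*1 - 13 = 41, d_8 = (1735 - 41^2)/54 = 54/54 = 1, a_8 = floor((41 + 41)/1) = 82.
  m_9 = 1*82 - 41 = 41, d_9 = (1735 - 41^2)/1 = 54/1 = 54: (m_9, d_9) = (m_1, d_1) = (41, 54), so from here the quotients repeat a_1, ..., a_8; the period length is 8.
So sqrt(1735) = [41; (1, 1, 1, 7, 1, 1, 1, 82)] with period length k = 8.
k is even, so the fundamental solution of x^2 - 1735y^2 = 1 is (p_{k-1}, q_{k-1}) = (p_7, q_7); compute convergents through index 7.
Convergents (p_i = a_i*p_{i-1} + p_{i-2}, q_i = a_i*q_{i-1} + q_{i-2} with p_{-2}=0, p_{-1}=1, q_{-2}=1, q_{-1}=0):
  i=0: a_0=41, p_0 = 41*1 + 0 = 41, q_0 = 41*0 + 1 = 1.
  i=1: a_1=1, p_1 = 1*41 + 1 = 42, q_1 = 1*1 + 0 = 1.
  i=2: a_2=1, p_2 = 1*42 + 41 = 83, q_2 = 1*1 + 1 = 2.
  i=3: a_3=1, p_3 = 1*83 + 42 = 125, q_3 = 1*2 + 1 = 3.
  i=4: a_4=7, p_4 = 7*125 + 83 = 958, q_4 = 7*3 + 2 = 23.
  i=5: a_5=1, p_5 = 1*958 + 125 = 1083, q_5 = 1*23 + 3 = 26.
  i=6: a_6=1, p_6 = 1*1083 + 958 = 2041, q_6 = 1*26 + 23 = 49.
  i=7: a_7=1, p_7 = 1*2041 + 1083 = 3124, q_7 = 1*49 + 26 = 75.
Check: 3124^2 - 1735*75^2 = 9759376 - 9759375 = 1, so (x, y) = (3124, 75) solves the equation, and by the theorem it is the least positive solution.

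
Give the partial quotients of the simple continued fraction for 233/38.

[6; 7, 1, 1, 2]

Run the Euclidean algorithm on 233 and 38; the successive quotients are the partial quotients a_0, a_1, ... (each step inverts the fractional part left over by the previous one):
  233 = 6*38 + 5, so a_0 = 6.
  38 = 7*5 + 3, so a_1 = 7.
  5 = 1*3 + 2, so a_2 = 1.
  3 = 1*2 + 1, so a_3 = 1.
  2 = 2*1 + 0, so a_4 = 2.
The remainder reaches 0 after 5 divisions, so the expansion has 5 partial quotients, read off in order.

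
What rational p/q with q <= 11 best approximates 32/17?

Expand x = 32/17 as a continued fraction with the Euclidean algorithm:
  32 = 1*17 + 15, so a_0 = 1.
  17 = 1*15 + 2, so a_1 = 1.
  15 = 7*2 + 1, so a_2 = 7.
  2 = 2*1 + 0, so a_3 = 2.
so x = [1; 1, 7, 2].
Convergents (p_i = a_i*p_{i-1} + p_{i-2}, q_i = a_i*q_{i-1} + q_{i-2} with p_{-2}=0, p_{-1}=1, q_{-2}=1, q_{-1}=0), until the denominator exceeds 11:
  i=0: a_0=1, p_0 = 1*1 + 0 = 1, q_0 = 1*0 + 1 = 1.
  i=1: a_1=1, p_1 = 1*1 + 1 = 2, q_1 = 1*1 + 0 = 1.
  i=2: a_2=7, p_2 = 7*2 + 1 = 15, q_2 = 7*1 + 1 = 8.
  i=3: a_3=2, p_3 = 2*15 + 2 = 32, q_3 = 2*8 + 1 = 17.
q_3 = 17 > 11, so the last convergent with denominator <= 11 is p_2/q_2 = 15/8.
The closest fraction with denominator <= 11 is either p_2/q_2 or the intermediate fraction (k*p_2 + p_1)/(k*q_2 + q_1) with the largest k >= 1 whose denominator stays <= 11; these approach x as k grows, and every other convergent or intermediate fraction in range is farther away.
Largest k: floor((11 - q_1)/q_2) = floor((11 - 1)/8) = 1.
That gives (1*15 + 2)/(1*8 + 1) = 17/9.
Compare the errors: |x - 15/8| = |32*8 - 15*17|/(17*8) = 1/136, and |x - 17/9| = |32*9 - 17*17|/(17*9) = 1/153.
Cross-multiplying, 1*136 = 136 < 153 = 1*153, so 1/153 is smaller: the intermediate fraction 17/9 is closer to x than 15/8.

17/9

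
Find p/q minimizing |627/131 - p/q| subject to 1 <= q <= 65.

Expand x = 627/131 as a continued fraction with the Euclidean algorithm:
  627 = 4*131 + 103, so a_0 = 4.
  131 = 1*103 + 28, so a_1 = 1.
  103 = 3*28 + 19, so a_2 = 3.
  28 = 1*19 + 9, so a_3 = 1.
  19 = 2*9 + 1, so a_4 = 2.
  9 = 9*1 + 0, so a_5 = 9.
so x = [4; 1, 3, 1, 2, 9].
Convergents (p_i = a_i*p_{i-1} + p_{i-2}, q_i = a_i*q_{i-1} + q_{i-2} with p_{-2}=0, p_{-1}=1, q_{-2}=1, q_{-1}=0), until the denominator exceeds 65:
  i=0: a_0=4, p_0 = 4*1 + 0 = 4, q_0 = 4*0 + 1 = 1.
  i=1: a_1=1, p_1 = 1*4 + 1 = 5, q_1 = 1*1 + 0 = 1.
  i=2: a_2=3, p_2 = 3*5 + 4 = 19, q_2 = 3*1 + 1 = 4.
  i=3: a_3=1, p_3 = 1*19 + 5 = 24, q_3 = 1*4 + 1 = 5.
  i=4: a_4=2, p_4 = 2*24 + 19 = 67, q_4 = 2*5 + 4 = 14.
  i=5: a_5=9, p_5 = 9*67 + 24 = 627, q_5 = 9*14 + 5 = 131.
q_5 = 131 > 65, so the last convergent with denominator <= 65 is p_4/q_4 = 67/14.
The closest fraction with denominator <= 65 is either p_4/q_4 or the intermediate fraction (k*p_4 + p_3)/(k*q_4 + q_3) with the largest k >= 1 whose denominator stays <= 65; these approach x as k grows, and every other convergent or intermediate fraction in range is farther away.
Largest k: floor((65 - q_3)/q_4) = floor((65 - 5)/14) = 4.
That gives (4*67 + 24)/(4*14 + 5) = 292/61.
Compare the errors: |x - 67/14| = |627*14 - 67*131|/(131*14) = 1/1834, and |x - 292/61| = |627*61 - 292*131|/(131*61) = 5/7991.
Cross-multiplying, 1*7991 = 7991 < 9170 = 5*1834, so 1/1834 is smaller: the convergent 67/14 is closer to x than 292/61.

67/14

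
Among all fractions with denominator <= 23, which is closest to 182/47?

31/8

Expand x = 182/47 as a continued fraction with the Euclidean algorithm:
  182 = 3*47 + 41, so a_0 = 3.
  47 = 1*41 + 6, so a_1 = 1.
  41 = 6*6 + 5, so a_2 = 6.
  6 = 1*5 + 1, so a_3 = 1.
  5 = 5*1 + 0, so a_4 = 5.
so x = [3; 1, 6, 1, 5].
Convergents (p_i = a_i*p_{i-1} + p_{i-2}, q_i = a_i*q_{i-1} + q_{i-2} with p_{-2}=0, p_{-1}=1, q_{-2}=1, q_{-1}=0), until the denominator exceeds 23:
  i=0: a_0=3, p_0 = 3*1 + 0 = 3, q_0 = 3*0 + 1 = 1.
  i=1: a_1=1, p_1 = 1*3 + 1 = 4, q_1 = 1*1 + 0 = 1.
  i=2: a_2=6, p_2 = 6*4 + 3 = 27, q_2 = 6*1 + 1 = 7.
  i=3: a_3=1, p_3 = 1*27 + 4 = 31, q_3 = 1*7 + 1 = 8.
  i=4: a_4=5, p_4 = 5*31 + 27 = 182, q_4 = 5*8 + 7 = 47.
q_4 = 47 > 23, so the last convergent with denominator <= 23 is p_3/q_3 = 31/8.
The closest fraction with denominator <= 23 is either p_3/q_3 or the intermediate fraction (k*p_3 + p_2)/(k*q_3 + q_2) with the largest k >= 1 whose denominator stays <= 23; these approach x as k grows, and every other convergent or intermediate fraction in range is farther away.
Largest k: floor((23 - q_2)/q_3) = floor((23 - 7)/8) = 2.
That gives (2*31 + 27)/(2*8 + 7) = 89/23.
Compare the errors: |x - 31/8| = |182*8 - 31*47|/(47*8) = 1/376, and |x - 89/23| = |182*23 - 89*47|/(47*23) = 3/1081.
Cross-multiplying, 1*1081 = 1081 < 1128 = 3*376, so 1/376 is smaller: the convergent 31/8 is closer to x than 89/23.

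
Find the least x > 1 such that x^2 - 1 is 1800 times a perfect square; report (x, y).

(x, y) = (19601, 462)

First expand sqrt(1800) as a continued fraction. With x_i = (sqrt(1800) + m_i)/d_i and (m_0, d_0) = (0, 1): a_0 = floor(sqrt(1800)) = 42, since 42^2 = 1764 <= 1800 < 1849 = 43^2.
Iterate m_{i+1} = d_i*a_i - m_i, d_{i+1} = (1800 - m_{i+1}^2)/d_i, a_{i+1} = floor((a_0 + m_{i+1})/d_{i+1}):
  m_1 = 1*42 - 0 = 42, d_1 = (1800 - 42^2)/1 = 36/1 = 36, a_1 = floor((42 + 42)/36) = 2.
  m_2 = 36*2 - 42 = 30, d_2 = (1800 - 30^2)/36 = 900/36 = 25, a_2 = floor((42 + 30)/25) = 2.
  m_3 = 25*2 - 30 = 20, d_3 = (1800 - 20^2)/25 = 1400/25 = 56, a_3 = floor((42 + 20)/56) = 1.
  m_4 = 56*1 - 20 = 36, d_4 = (1800 - 36^2)/56 = 504/56 = 9, a_4 = floor((42 + 36)/9) = 8.
  m_5 = 9*8 - 36 = 36, d_5 = (1800 - 36^2)/9 = 504/9 = 56, a_5 = floor((42 + 36)/56) = 1.
  m_6 = 56*1 - 36 = 20, d_6 = (1800 - 20^2)/56 = 1400/56 = 25, a_6 = floor((42 + 20)/25) = 2.
  m_7 = 25*2 - 20 = 30, d_7 = (1800 - 30^2)/25 = 900/25 = 36, a_7 = floor((42 + 30)/36) = 2.
  m_8 = 36*2 - 30 = 42, d_8 = (1800 - 42^2)/36 = 36/36 = 1, a_8 = floor((42 + 42)/1) = 84.
  m_9 = 1*84 - 42 = 42, d_9 = (1800 - 42^2)/1 = 36/1 = 36: (m_9, d_9) = (m_1, d_1) = (42, 36), so from here the quotients repeat a_1, ..., a_8; the period length is 8.
So sqrt(1800) = [42; (2, 2, 1, 8, 1, 2, 2, 84)] with period length k = 8.
k is even, so the fundamental solution of x^2 - 1800y^2 = 1 is (p_{k-1}, q_{k-1}) = (p_7, q_7); compute convergents through index 7.
Convergents (p_i = a_i*p_{i-1} + p_{i-2}, q_i = a_i*q_{i-1} + q_{i-2} with p_{-2}=0, p_{-1}=1, q_{-2}=1, q_{-1}=0):
  i=0: a_0=42, p_0 = 42*1 + 0 = 42, q_0 = 42*0 + 1 = 1.
  i=1: a_1=2, p_1 = 2*42 + 1 = 85, q_1 = 2*1 + 0 = 2.
  i=2: a_2=2, p_2 = 2*85 + 42 = 212, q_2 = 2*2 + 1 = 5.
  i=3: a_3=1, p_3 = 1*212 + 85 = 297, q_3 = 1*5 + 2 = 7.
  i=4: a_4=8, p_4 = 8*297 + 212 = 2588, q_4 = 8*7 + 5 = 61.
  i=5: a_5=1, p_5 = 1*2588 + 297 = 2885, q_5 = 1*61 + 7 = 68.
  i=6: a_6=2, p_6 = 2*2885 + 2588 = 8358, q_6 = 2*68 + 61 = 197.
  i=7: a_7=2, p_7 = 2*8358 + 2885 = 19601, q_7 = 2*197 + 68 = 462.
Check: 19601^2 - 1800*462^2 = 384199201 - 384199200 = 1, so (x, y) = (19601, 462) solves the equation, and by the theorem it is the least positive solution.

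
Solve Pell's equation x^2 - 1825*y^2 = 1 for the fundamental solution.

(x, y) = (2281249, 53400)

First expand sqrt(1825) as a continued fraction. With x_i = (sqrt(1825) + m_i)/d_i and (m_0, d_0) = (0, 1): a_0 = floor(sqrt(1825)) = 42, since 42^2 = 1764 <= 1825 < 1849 = 43^2.
Iterate m_{i+1} = d_i*a_i - m_i, d_{i+1} = (1825 - m_{i+1}^2)/d_i, a_{i+1} = floor((a_0 + m_{i+1})/d_{i+1}):
  m_1 = 1*42 - 0 = 42, d_1 = (1825 - 42^2)/1 = 61/1 = 61, a_1 = floor((42 + 42)/61) = 1.
  m_2 = 61*1 - 42 = 19, d_2 = (1825 - 19^2)/61 = 1464/61 = 24, a_2 = floor((42 + 19)/24) = 2.
  m_3 = 24*2 - 19 = 29, d_3 = (1825 - 29^2)/24 = 984/24 = 41, a_3 = floor((42 + 29)/41) = 1.
  m_4 = 41*1 - 29 = 12, d_4 = (1825 - 12^2)/41 = 1681/41 = 41, a_4 = floor((42 + 12)/41) = 1.
  m_5 = 41*1 - 12 = 29, d_5 = (1825 - 29^2)/41 = 984/41 = 24, a_5 = floor((42 + 29)/24) = 2.
  m_6 = 24*2 - 29 = 19, d_6 = (1825 - 19^2)/24 = 1464/24 = 61, a_6 = floor((42 + 19)/61) = 1.
  m_7 = 61*1 - 19 = 42, d_7 = (1825 - 42^2)/61 = 61/61 = 1, a_7 = floor((42 + 42)/1) = 84.
  m_8 = 1*84 - 42 = 42, d_8 = (1825 - 42^2)/1 = 61/1 = 61: (m_8, d_8) = (m_1, d_1) = (42, 61), so from here the quotients repeat a_1, ..., a_7; the period length is 7.
So sqrt(1825) = [42; (1, 2, 1, 1, 2, 1, 84)] with period length k = 7.
k is odd, so (p_{k-1}, q_{k-1}) only solves x^2 - 1825y^2 = -1 and the fundamental solution of x^2 - 1825y^2 = 1 is (p_{2k-1}, q_{2k-1}) = (p_13, q_13); compute convergents through index 13, running through the period twice.
Convergents (p_i = a_i*p_{i-1} + p_{i-2}, q_i = a_i*q_{i-1} + q_{i-2} with p_{-2}=0, p_{-1}=1, q_{-2}=1, q_{-1}=0):
  i=0: a_0=42, p_0 = 42*1 + 0 = 42, q_0 = 42*0 + 1 = 1.
  i=1: a_1=1, p_1 = 1*42 + 1 = 43, q_1 = 1*1 + 0 = 1.
  i=2: a_2=2, p_2 = 2*43 + 42 = 128, q_2 = 2*1 + 1 = 3.
  i=3: a_3=1, p_3 = 1*128 + 43 = 171, q_3 = 1*3 + 1 = 4.
  i=4: a_4=1, p_4 = 1*171 + 128 = 299, q_4 = 1*4 + 3 = 7.
  i=5: a_5=2, p_5 = 2*299 + 171 = 769, q_5 = 2*7 + 4 = 18.
  i=6: a_6=1, p_6 = 1*769 + 299 = 1068, q_6 = 1*18 + 7 = 25.
  i=7: a_7=84, p_7 = 84*1068 + 769 = 90481, q_7 = 84*25 + 18 = 2118.
  i=8: a_8=1, p_8 = 1*90481 + 1068 = 91549, q_8 = 1*2118 + 25 = 2143.
  i=9: a_9=2, p_9 = 2*91549 + 90481 = 273579, q_9 = 2*2143 + 2118 = 6404.
  i=10: a_10=1, p_10 = 1*273579 + 91549 = 365128, q_10 = 1*6404 + 2143 = 8547.
  i=11: a_11=1, p_11 = 1*365128 + 273579 = 638707, q_11 = 1*8547 + 6404 = 14951.
  i=12: a_12=2, p_12 = 2*638707 + 365128 = 1642542, q_12 = 2*14951 + 8547 = 38449.
  i=13: a_13=1, p_13 = 1*1642542 + 638707 = 2281249, q_13 = 1*38449 + 14951 = 53400.
Indeed p_6^2 - 1825*q_6^2 = 1140624 - 1140625 = -1, not +1.
Check: 2281249^2 - 1825*53400^2 = 5204097000001 - 5204097000000 = 1, so (x, y) = (2281249, 53400) solves the equation, and by the theorem it is the least positive solution.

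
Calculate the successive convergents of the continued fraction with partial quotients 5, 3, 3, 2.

5/1, 16/3, 53/10, 122/23

Using the convergent recurrence p_i = a_i*p_{i-1} + p_{i-2}, q_i = a_i*q_{i-1} + q_{i-2} with p_{-2}=0, p_{-1}=1, q_{-2}=1, q_{-1}=0:
  i=0: a_0=5, p_0 = 5*1 + 0 = 5, q_0 = 5*0 + 1 = 1.
  i=1: a_1=3, p_1 = 3*5 + 1 = 16, q_1 = 3*1 + 0 = 3.
  i=2: a_2=3, p_2 = 3*16 + 5 = 53, q_2 = 3*3 + 1 = 10.
  i=3: a_3=2, p_3 = 2*53 + 16 = 122, q_3 = 2*10 + 3 = 23.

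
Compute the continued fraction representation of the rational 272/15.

[18; 7, 2]

Run the Euclidean algorithm on 272 and 15; the successive quotients are the partial quotients a_0, a_1, ... (each step inverts the fractional part left over by the previous one):
  272 = 18*15 + 2, so a_0 = 18.
  15 = 7*2 + 1, so a_1 = 7.
  2 = 2*1 + 0, so a_2 = 2.
The remainder reaches 0 after 3 divisions, so the expansion has 3 partial quotients, read off in order.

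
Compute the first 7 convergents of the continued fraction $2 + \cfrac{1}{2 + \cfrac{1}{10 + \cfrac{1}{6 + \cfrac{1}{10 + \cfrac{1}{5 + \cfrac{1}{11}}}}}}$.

2/1, 5/2, 52/21, 317/128, 3222/1301, 16427/6633, 183919/74264

Using the convergent recurrence p_i = a_i*p_{i-1} + p_{i-2}, q_i = a_i*q_{i-1} + q_{i-2} with p_{-2}=0, p_{-1}=1, q_{-2}=1, q_{-1}=0:
  i=0: a_0=2, p_0 = 2*1 + 0 = 2, q_0 = 2*0 + 1 = 1.
  i=1: a_1=2, p_1 = 2*2 + 1 = 5, q_1 = 2*1 + 0 = 2.
  i=2: a_2=10, p_2 = 10*5 + 2 = 52, q_2 = 10*2 + 1 = 21.
  i=3: a_3=6, p_3 = 6*52 + 5 = 317, q_3 = 6*21 + 2 = 128.
  i=4: a_4=10, p_4 = 10*317 + 52 = 3222, q_4 = 10*128 + 21 = 1301.
  i=5: a_5=5, p_5 = 5*3222 + 317 = 16427, q_5 = 5*1301 + 128 = 6633.
  i=6: a_6=11, p_6 = 11*16427 + 3222 = 183919, q_6 = 11*6633 + 1301 = 74264.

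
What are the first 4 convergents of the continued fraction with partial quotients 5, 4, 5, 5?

Using the convergent recurrence p_i = a_i*p_{i-1} + p_{i-2}, q_i = a_i*q_{i-1} + q_{i-2} with p_{-2}=0, p_{-1}=1, q_{-2}=1, q_{-1}=0:
  i=0: a_0=5, p_0 = 5*1 + 0 = 5, q_0 = 5*0 + 1 = 1.
  i=1: a_1=4, p_1 = 4*5 + 1 = 21, q_1 = 4*1 + 0 = 4.
  i=2: a_2=5, p_2 = 5*21 + 5 = 110, q_2 = 5*4 + 1 = 21.
  i=3: a_3=5, p_3 = 5*110 + 21 = 571, q_3 = 5*21 + 4 = 109.

5/1, 21/4, 110/21, 571/109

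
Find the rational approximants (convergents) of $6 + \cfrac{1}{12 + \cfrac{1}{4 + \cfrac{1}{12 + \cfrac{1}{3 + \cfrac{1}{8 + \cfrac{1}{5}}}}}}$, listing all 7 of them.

Using the convergent recurrence p_i = a_i*p_{i-1} + p_{i-2}, q_i = a_i*q_{i-1} + q_{i-2} with p_{-2}=0, p_{-1}=1, q_{-2}=1, q_{-1}=0:
  i=0: a_0=6, p_0 = 6*1 + 0 = 6, q_0 = 6*0 + 1 = 1.
  i=1: a_1=12, p_1 = 12*6 + 1 = 73, q_1 = 12*1 + 0 = 12.
  i=2: a_2=4, p_2 = 4*73 + 6 = 298, q_2 = 4*12 + 1 = 49.
  i=3: a_3=12, p_3 = 12*298 + 73 = 3649, q_3 = 12*49 + 12 = 600.
  i=4: a_4=3, p_4 = 3*3649 + 298 = 11245, q_4 = 3*600 + 49 = 1849.
  i=5: a_5=8, p_5 = 8*11245 + 3649 = 93609, q_5 = 8*1849 + 600 = 15392.
  i=6: a_6=5, p_6 = 5*93609 + 11245 = 479290, q_6 = 5*15392 + 1849 = 78809.

6/1, 73/12, 298/49, 3649/600, 11245/1849, 93609/15392, 479290/78809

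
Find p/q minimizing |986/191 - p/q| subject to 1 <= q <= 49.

Expand x = 986/191 as a continued fraction with the Euclidean algorithm:
  986 = 5*191 + 31, so a_0 = 5.
  191 = 6*31 + 5, so a_1 = 6.
  31 = 6*5 + 1, so a_2 = 6.
  5 = 5*1 + 0, so a_3 = 5.
so x = [5; 6, 6, 5].
Convergents (p_i = a_i*p_{i-1} + p_{i-2}, q_i = a_i*q_{i-1} + q_{i-2} with p_{-2}=0, p_{-1}=1, q_{-2}=1, q_{-1}=0), until the denominator exceeds 49:
  i=0: a_0=5, p_0 = 5*1 + 0 = 5, q_0 = 5*0 + 1 = 1.
  i=1: a_1=6, p_1 = 6*5 + 1 = 31, q_1 = 6*1 + 0 = 6.
  i=2: a_2=6, p_2 = 6*31 + 5 = 191, q_2 = 6*6 + 1 = 37.
  i=3: a_3=5, p_3 = 5*191 + 31 = 986, q_3 = 5*37 + 6 = 191.
q_3 = 191 > 49, so the last convergent with denominator <= 49 is p_2/q_2 = 191/37.
The closest fraction with denominator <= 49 is either p_2/q_2 or the intermediate fraction (k*p_2 + p_1)/(k*q_2 + q_1) with the largest k >= 1 whose denominator stays <= 49; these approach x as k grows, and every other convergent or intermediate fraction in range is farther away.
Largest k: floor((49 - q_1)/q_2) = floor((49 - 6)/37) = 1.
That gives (1*191 + 31)/(1*37 + 6) = 222/43.
Compare the errors: |x - 191/37| = |986*37 - 191*191|/(191*37) = 1/7067, and |x - 222/43| = |986*43 - 222*191|/(191*43) = 4/8213.
Cross-multiplying, 1*8213 = 8213 < 28268 = 4*7067, so 1/7067 is smaller: the convergent 191/37 is closer to x than 222/43.

191/37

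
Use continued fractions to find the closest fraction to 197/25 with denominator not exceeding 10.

63/8

Expand x = 197/25 as a continued fraction with the Euclidean algorithm:
  197 = 7*25 + 22, so a_0 = 7.
  25 = 1*22 + 3, so a_1 = 1.
  22 = 7*3 + 1, so a_2 = 7.
  3 = 3*1 + 0, so a_3 = 3.
so x = [7; 1, 7, 3].
Convergents (p_i = a_i*p_{i-1} + p_{i-2}, q_i = a_i*q_{i-1} + q_{i-2} with p_{-2}=0, p_{-1}=1, q_{-2}=1, q_{-1}=0), until the denominator exceeds 10:
  i=0: a_0=7, p_0 = 7*1 + 0 = 7, q_0 = 7*0 + 1 = 1.
  i=1: a_1=1, p_1 = 1*7 + 1 = 8, q_1 = 1*1 + 0 = 1.
  i=2: a_2=7, p_2 = 7*8 + 7 = 63, q_2 = 7*1 + 1 = 8.
  i=3: a_3=3, p_3 = 3*63 + 8 = 197, q_3 = 3*8 + 1 = 25.
q_3 = 25 > 10, so the last convergent with denominator <= 10 is p_2/q_2 = 63/8.
The closest fraction with denominator <= 10 is either p_2/q_2 or the intermediate fraction (k*p_2 + p_1)/(k*q_2 + q_1) with the largest k >= 1 whose denominator stays <= 10; these approach x as k grows, and every other convergent or intermediate fraction in range is farther away.
Largest k: floor((10 - q_1)/q_2) = floor((10 - 1)/8) = 1.
That gives (1*63 + 8)/(1*8 + 1) = 71/9.
Compare the errors: |x - 63/8| = |197*8 - 63*25|/(25*8) = 1/200, and |x - 71/9| = |197*9 - 71*25|/(25*9) = 2/225.
Cross-multiplying, 1*225 = 225 < 400 = 2*200, so 1/200 is smaller: the convergent 63/8 is closer to x than 71/9.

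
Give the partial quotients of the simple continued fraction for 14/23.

[0; 1, 1, 1, 1, 4]

Run the Euclidean algorithm on 14 and 23; the successive quotients are the partial quotients a_0, a_1, ... (each step inverts the fractional part left over by the previous one):
  14 = 0*23 + 14, so a_0 = 0.
  23 = 1*14 + 9, so a_1 = 1.
  14 = 1*9 + 5, so a_2 = 1.
  9 = 1*5 + 4, so a_3 = 1.
  5 = 1*4 + 1, so a_4 = 1.
  4 = 4*1 + 0, so a_5 = 4.
The remainder reaches 0 after 6 divisions, so the expansion has 6 partial quotients, read off in order.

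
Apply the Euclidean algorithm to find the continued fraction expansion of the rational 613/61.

Run the Euclidean algorithm on 613 and 61; the successive quotients are the partial quotients a_0, a_1, ... (each step inverts the fractional part left over by the previous one):
  613 = 10*61 + 3, so a_0 = 10.
  61 = 20*3 + 1, so a_1 = 20.
  3 = 3*1 + 0, so a_2 = 3.
The remainder reaches 0 after 3 divisions, so the expansion has 3 partial quotients, read off in order.

[10; 20, 3]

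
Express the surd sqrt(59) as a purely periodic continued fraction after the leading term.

[7; (1, 2, 7, 2, 1, 14)]

Write x_i = (sqrt(59) + m_i)/d_i with (m_0, d_0) = (0, 1). a_0 = floor(sqrt(59)) = 7, since 7^2 = 49 <= 59 < 64 = 8^2.
Iterate m_{i+1} = d_i*a_i - m_i, d_{i+1} = (59 - m_{i+1}^2)/d_i, a_{i+1} = floor((a_0 + m_{i+1})/d_{i+1}):
  m_1 = 1*7 - 0 = 7, d_1 = (59 - 7^2)/1 = 10/1 = 10, a_1 = floor((7 + 7)/10) = 1.
  m_2 = 10*1 - 7 = 3, d_2 = (59 - 3^2)/10 = 50/10 = 5, a_2 = floor((7 + 3)/5) = 2.
  m_3 = 5*2 - 3 = 7, d_3 = (59 - 7^2)/5 = 10/5 = 2, a_3 = floor((7 + 7)/2) = 7.
  m_4 = 2*7 - 7 = 7, d_4 = (59 - 7^2)/2 = 10/2 = 5, a_4 = floor((7 + 7)/5) = 2.
  m_5 = 5*2 - 7 = 3, d_5 = (59 - 3^2)/5 = 50/5 = 10, a_5 = floor((7 + 3)/10) = 1.
  m_6 = 10*1 - 3 = 7, d_6 = (59 - 7^2)/10 = 10/10 = 1, a_6 = floor((7 + 7)/1) = 14.
  m_7 = 1*14 - 7 = 7, d_7 = (59 - 7^2)/1 = 10/1 = 10: (m_7, d_7) = (m_1, d_1) = (7, 10), so from here the quotients repeat a_1, ..., a_6; the period length is 6.
Hence the expansion of sqrt(59) is a_0 = 7 followed by the repeating block 1, 2, 7, 2, 1, 14 (period 6).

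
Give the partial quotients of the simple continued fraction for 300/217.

Run the Euclidean algorithm on 300 and 217; the successive quotients are the partial quotients a_0, a_1, ... (each step inverts the fractional part left over by the previous one):
  300 = 1*217 + 83, so a_0 = 1.
  217 = 2*83 + 51, so a_1 = 2.
  83 = 1*51 + 32, so a_2 = 1.
  51 = 1*32 + 19, so a_3 = 1.
  32 = 1*19 + 13, so a_4 = 1.
  19 = 1*13 + 6, so a_5 = 1.
  13 = 2*6 + 1, so a_6 = 2.
  6 = 6*1 + 0, so a_7 = 6.
The remainder reaches 0 after 8 divisions, so the expansion has 8 partial quotients, read off in order.

[1; 2, 1, 1, 1, 1, 2, 6]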